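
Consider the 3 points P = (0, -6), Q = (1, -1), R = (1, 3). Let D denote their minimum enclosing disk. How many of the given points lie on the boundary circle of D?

Side lengths²: PQ² = 26, PR² = 82, QR² = 16.
Since PR² = 82 ≥ 26 + 16 = 42, the angle opposite PR is not acute, so the smallest enclosing circle has PR as diameter.
Centre = midpoint of PR = (0.5, -1.5), r² = 82/4 = 20.5.
The points at distance exactly r from the centre are P, R — 2 points.

2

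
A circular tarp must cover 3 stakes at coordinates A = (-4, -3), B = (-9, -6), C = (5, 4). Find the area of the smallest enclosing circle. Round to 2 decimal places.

232.48

Side lengths²: AB² = 34, AC² = 130, BC² = 296.
Since BC² = 296 ≥ 130 + 34 = 164, the angle opposite BC is not acute, so the smallest enclosing circle has BC as diameter.
Centre = midpoint of BC = (-2, -1), r² = 296/4 = 74.
Area = π·r² = π·74 ≈ 232.48.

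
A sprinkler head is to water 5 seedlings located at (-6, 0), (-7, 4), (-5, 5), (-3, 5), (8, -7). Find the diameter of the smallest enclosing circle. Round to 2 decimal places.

18.60

The farthest pair is (-7, 4)–(8, -7) with squared distance 346. The circle on this segment as diameter has centre (0.5, -1.5) and r² = 346/4 = 86.5.
Check (-6, 0): distance² to centre = 44.5 ≤ 86.5, so it lies inside.
All remaining points lie in this disk, and no smaller disk contains both endpoints, so this is the minimum enclosing circle.
Diameter = 2r = 2√(86.5) ≈ 18.60.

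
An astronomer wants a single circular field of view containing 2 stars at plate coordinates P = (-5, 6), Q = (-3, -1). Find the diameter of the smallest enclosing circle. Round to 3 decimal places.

7.280

The smallest circle enclosing two points has them as diameter endpoints.
Centre = midpoint = (-4, 2.5); r² = |PQ|²/4 = 53/4 = 13.25.
Diameter = 2r = 2√(13.25) ≈ 7.280.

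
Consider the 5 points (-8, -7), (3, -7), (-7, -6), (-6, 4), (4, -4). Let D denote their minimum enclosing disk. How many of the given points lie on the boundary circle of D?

A smallest enclosing disk is always determined by at most three of the input points on its boundary.
The minimum enclosing circle is determined by three boundary points: (-8, -7), (3, -7), (-6, 4).
Their circumcentre is (-2.5, -51/22) with r² = 12625/242.
The farthest remaining point (4, -4) is at distance² 10909/242 ≤ 12625/242.
The points at distance exactly r from the centre are (-8, -7), (3, -7), (-6, 4) — 3 points.

3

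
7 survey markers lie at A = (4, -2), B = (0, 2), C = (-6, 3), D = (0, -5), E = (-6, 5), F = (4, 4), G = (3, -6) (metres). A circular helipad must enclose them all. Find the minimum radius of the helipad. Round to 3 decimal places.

The minimum enclosing circle of a finite set is fixed by two of the points (as a diameter) or three (as a circumcircle).
The farthest pair is E–G with squared distance 202. The circle on this segment as diameter has centre (-1.5, -0.5) and r² = 202/4 = 50.5.
Check A: distance² to centre = 32.5 ≤ 50.5, so it lies inside.
All remaining points lie in this disk, and no smaller disk contains both endpoints, so this is the minimum enclosing circle.
r = √(50.5) ≈ 7.106.

7.106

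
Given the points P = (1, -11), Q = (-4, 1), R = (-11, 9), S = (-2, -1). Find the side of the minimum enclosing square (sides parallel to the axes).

20

The bounding box has width 12 and height 20.
An axis-aligned square enclosing the set must have side ≥ max(width, height).
So the minimum side is max(12, 20) = 20.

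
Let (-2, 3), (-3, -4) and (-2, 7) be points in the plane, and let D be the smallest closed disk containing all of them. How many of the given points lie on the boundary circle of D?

2

Call the three points A, B, C in the order given.
Side lengths²: AB² = 50, AC² = 16, BC² = 122.
Since BC² = 122 ≥ 50 + 16 = 66, the angle opposite BC is not acute, so the smallest enclosing circle has BC as diameter.
Centre = midpoint of BC = (-2.5, 1.5), r² = 122/4 = 30.5.
The points at distance exactly r from the centre are (-3, -4), (-2, 7) — 2 points.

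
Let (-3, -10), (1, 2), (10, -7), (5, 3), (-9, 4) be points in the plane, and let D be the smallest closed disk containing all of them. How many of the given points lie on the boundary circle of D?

2

The minimum enclosing circle of a finite set is fixed by two of the points (as a diameter) or three (as a circumcircle).
The farthest pair is (10, -7)–(-9, 4) with squared distance 482. The circle on this segment as diameter has centre (0.5, -1.5) and r² = 482/4 = 120.5.
Check (-3, -10): distance² to centre = 84.5 ≤ 120.5, so it lies inside.
All remaining points lie in this disk, and no smaller disk contains both endpoints, so this is the minimum enclosing circle.
The points at distance exactly r from the centre are (10, -7), (-9, 4) — 2 points.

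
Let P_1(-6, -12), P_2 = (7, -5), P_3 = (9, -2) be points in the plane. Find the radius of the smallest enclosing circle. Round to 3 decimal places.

9.014

Side lengths²: P_1P_2² = 218, P_1P_3² = 325, P_2P_3² = 13.
Since P_1P_3² = 325 ≥ 218 + 13 = 231, the angle opposite P_1P_3 is not acute, so the smallest enclosing circle has P_1P_3 as diameter.
Centre = midpoint of P_1P_3 = (1.5, -7), r² = 325/4 = 81.25.
r = √(81.25) ≈ 9.014.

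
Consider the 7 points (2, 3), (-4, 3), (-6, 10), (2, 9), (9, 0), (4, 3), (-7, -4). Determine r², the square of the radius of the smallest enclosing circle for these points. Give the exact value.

43537/484

A smallest enclosing disk is always determined by at most three of the input points on its boundary.
The minimum enclosing circle is determined by three boundary points: (-6, 10), (9, 0), (-7, -4).
Their circumcentre is (-3/22, 28/11) with r² = 43537/484.
The farthest remaining point (2, 9) is at distance² 22373/484 ≤ 43537/484.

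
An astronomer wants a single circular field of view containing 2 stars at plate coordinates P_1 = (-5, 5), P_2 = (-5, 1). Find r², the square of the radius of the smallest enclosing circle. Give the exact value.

The smallest circle enclosing two points has them as diameter endpoints.
Centre = midpoint = (-5, 3); r² = |P_1P_2|²/4 = 16/4 = 4.

4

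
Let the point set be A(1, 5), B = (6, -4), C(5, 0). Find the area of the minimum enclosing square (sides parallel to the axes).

81

The bounding box has width 5 and height 9.
An axis-aligned square enclosing the set must have side ≥ max(width, height).
So the minimum side is max(5, 9) = 9.
Area = 9² = 81.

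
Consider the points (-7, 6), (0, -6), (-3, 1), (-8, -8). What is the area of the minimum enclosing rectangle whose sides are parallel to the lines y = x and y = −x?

142.5

In coordinates u = x + y, v = x − y the rectangle is axis-aligned; the map (x,y)→(u,v) scales areas by 2.
u-values: -1, -6, -2, -16; range = -1 − (-16) = 15.
v-values: -13, 6, -4, 0; range = 6 − (-13) = 19.
Area = (15 × 19) / 2 = 142.5.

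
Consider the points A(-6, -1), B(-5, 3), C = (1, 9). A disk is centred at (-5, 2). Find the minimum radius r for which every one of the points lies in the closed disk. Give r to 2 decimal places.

9.22

The required radius is the distance from (-5, 2) to the farthest point.
Squared distances: 10, 1, 85.
Maximum is 85, attained at C.
r = √85 ≈ 9.22.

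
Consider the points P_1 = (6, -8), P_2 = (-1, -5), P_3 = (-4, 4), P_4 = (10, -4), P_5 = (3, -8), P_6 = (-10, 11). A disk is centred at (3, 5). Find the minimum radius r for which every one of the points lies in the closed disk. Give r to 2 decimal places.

The required radius is the distance from (3, 5) to the farthest point.
Squared distances: 178, 116, 50, 130, 169, 205.
Maximum is 205, attained at P_6.
r = √205 ≈ 14.32.

14.32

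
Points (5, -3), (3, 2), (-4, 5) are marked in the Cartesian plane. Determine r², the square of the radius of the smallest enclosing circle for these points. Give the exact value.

Call the three points A, B, C in the order given.
Side lengths²: AB² = 29, AC² = 145, BC² = 58.
Since AC² = 145 ≥ 58 + 29 = 87, the angle opposite AC is not acute, so the smallest enclosing circle has AC as diameter.
Centre = midpoint of AC = (0.5, 1), r² = 145/4 = 36.25.

36.25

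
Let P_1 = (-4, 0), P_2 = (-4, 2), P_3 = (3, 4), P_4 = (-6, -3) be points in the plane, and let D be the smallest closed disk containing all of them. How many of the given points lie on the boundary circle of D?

2

By Welzl's lemma the MEC is supported by two points (diametrically opposite) or three points (on a circumcircle).
The farthest pair is P_3–P_4 with squared distance 130. The circle on this segment as diameter has centre (-1.5, 0.5) and r² = 130/4 = 32.5.
Check P_1: distance² to centre = 6.5 ≤ 32.5, so it lies inside.
All remaining points lie in this disk, and no smaller disk contains both endpoints, so this is the minimum enclosing circle.
The points at distance exactly r from the centre are P_3, P_4 — 2 points.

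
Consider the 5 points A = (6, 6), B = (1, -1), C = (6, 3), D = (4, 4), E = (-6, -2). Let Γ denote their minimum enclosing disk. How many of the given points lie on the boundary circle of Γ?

A smallest enclosing disk is always determined by at most three of the input points on its boundary.
The farthest pair is A–E with squared distance 208. The circle on this segment as diameter has centre (0, 2) and r² = 208/4 = 52.
Check B: distance² to centre = 10 ≤ 52, so it lies inside.
All remaining points lie in this disk, and no smaller disk contains both endpoints, so this is the minimum enclosing circle.
The points at distance exactly r from the centre are A, E — 2 points.

2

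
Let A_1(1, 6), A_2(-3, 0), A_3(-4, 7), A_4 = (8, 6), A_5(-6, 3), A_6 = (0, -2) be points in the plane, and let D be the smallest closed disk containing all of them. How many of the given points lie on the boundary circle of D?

2

The farthest pair is A_4–A_5 with squared distance 205. The circle on this segment as diameter has centre (1, 4.5) and r² = 205/4 = 51.25.
Check A_1: distance² to centre = 2.25 ≤ 51.25, so it lies inside.
All remaining points lie in this disk, and no smaller disk contains both endpoints, so this is the minimum enclosing circle.
The points at distance exactly r from the centre are A_4, A_5 — 2 points.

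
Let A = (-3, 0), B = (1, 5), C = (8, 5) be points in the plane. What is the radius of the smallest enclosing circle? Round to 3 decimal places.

Side lengths²: AB² = 41, AC² = 146, BC² = 49.
Since AC² = 146 ≥ 49 + 41 = 90, the angle opposite AC is not acute, so the smallest enclosing circle has AC as diameter.
Centre = midpoint of AC = (2.5, 2.5), r² = 146/4 = 36.5.
r = √(36.5) ≈ 6.042.

6.042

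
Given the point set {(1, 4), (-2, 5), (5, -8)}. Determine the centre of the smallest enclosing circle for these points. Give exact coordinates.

Call the three points A, B, C in the order given.
Side lengths²: AB² = 10, AC² = 160, BC² = 218.
Since BC² = 218 ≥ 160 + 10 = 170, the angle opposite BC is not acute, so the smallest enclosing circle has BC as diameter.
Centre = midpoint of BC = (1.5, -1.5), r² = 218/4 = 54.5.
Centre = (1.5, -1.5).

(1.5, -1.5)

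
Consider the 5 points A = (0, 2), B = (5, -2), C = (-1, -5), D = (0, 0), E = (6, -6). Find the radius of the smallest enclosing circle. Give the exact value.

5

The farthest pair is A–E with squared distance 100. The circle on this segment as diameter has centre (3, -2) and r² = 100/4 = 25.
Check B: distance² to centre = 4 ≤ 25, so it lies inside.
All remaining points lie in this disk, and no smaller disk contains both endpoints, so this is the minimum enclosing circle.
r = √25 = 5.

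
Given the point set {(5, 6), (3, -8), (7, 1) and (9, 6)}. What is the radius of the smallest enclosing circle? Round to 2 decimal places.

7.62

The minimum enclosing circle of a finite set is fixed by two of the points (as a diameter) or three (as a circumcircle).
The farthest pair is (3, -8)–(9, 6) with squared distance 232. The circle on this segment as diameter has centre (6, -1) and r² = 232/4 = 58.
Check (5, 6): distance² to centre = 50 ≤ 58, so it lies inside.
All remaining points lie in this disk, and no smaller disk contains both endpoints, so this is the minimum enclosing circle.
r = √58 ≈ 7.62.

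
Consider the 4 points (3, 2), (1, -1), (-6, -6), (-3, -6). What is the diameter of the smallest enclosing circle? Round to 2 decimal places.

By Welzl's lemma the MEC is supported by two points (diametrically opposite) or three points (on a circumcircle).
The farthest pair is (3, 2)–(-6, -6) with squared distance 145. The circle on this segment as diameter has centre (-1.5, -2) and r² = 145/4 = 36.25.
Check (1, -1): distance² to centre = 7.25 ≤ 36.25, so it lies inside.
All remaining points lie in this disk, and no smaller disk contains both endpoints, so this is the minimum enclosing circle.
Diameter = 2r = 2√(36.25) ≈ 12.04.

12.04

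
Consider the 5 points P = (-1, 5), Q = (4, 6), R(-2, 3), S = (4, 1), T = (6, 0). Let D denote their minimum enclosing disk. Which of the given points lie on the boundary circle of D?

P, R, T

The minimum enclosing circle of a finite set is fixed by two of the points (as a diameter) or three (as a circumcircle).
The minimum enclosing circle is determined by three boundary points: P, R, T.
Their circumcentre is (85/38, 81/38) with r² = 13505/722.
The farthest remaining point Q is at distance² 13049/722 ≤ 13505/722.
The points at distance exactly r from the centre are P, R, T — 3 points.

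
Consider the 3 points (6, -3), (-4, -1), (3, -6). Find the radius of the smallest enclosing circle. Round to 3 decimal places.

Call the three points A, B, C in the order given.
Side lengths²: AB² = 104, AC² = 18, BC² = 74.
Since AB² = 104 ≥ 74 + 18 = 92, the angle opposite AB is not acute, so the smallest enclosing circle has AB as diameter.
Centre = midpoint of AB = (1, -2), r² = 104/4 = 26.
r = √26 ≈ 5.099.

5.099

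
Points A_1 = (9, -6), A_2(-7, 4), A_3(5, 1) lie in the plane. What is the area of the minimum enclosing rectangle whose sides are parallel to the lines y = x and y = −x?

117

In coordinates u = x + y, v = x − y the rectangle is axis-aligned; the map (x,y)→(u,v) scales areas by 2.
u-values: 3, -3, 6; range = 6 − (-3) = 9.
v-values: 15, -11, 4; range = 15 − (-11) = 26.
Area = (9 × 26) / 2 = 117.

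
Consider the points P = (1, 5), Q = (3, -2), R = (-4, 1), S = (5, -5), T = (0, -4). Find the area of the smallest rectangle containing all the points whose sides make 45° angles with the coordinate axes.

In coordinates u = x + y, v = x − y the rectangle is axis-aligned; the map (x,y)→(u,v) scales areas by 2.
u-values: 6, 1, -3, 0, -4; range = 6 − (-4) = 10.
v-values: -4, 5, -5, 10, 4; range = 10 − (-5) = 15.
Area = (10 × 15) / 2 = 75.

75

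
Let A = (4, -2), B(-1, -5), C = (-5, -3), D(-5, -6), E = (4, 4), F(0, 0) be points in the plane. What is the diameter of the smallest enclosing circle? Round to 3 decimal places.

13.454

The minimum enclosing circle of a finite set is fixed by two of the points (as a diameter) or three (as a circumcircle).
The farthest pair is D–E with squared distance 181. The circle on this segment as diameter has centre (-0.5, -1) and r² = 181/4 = 45.25.
Check A: distance² to centre = 21.25 ≤ 45.25, so it lies inside.
All remaining points lie in this disk, and no smaller disk contains both endpoints, so this is the minimum enclosing circle.
Diameter = 2r = 2√(45.25) ≈ 13.454.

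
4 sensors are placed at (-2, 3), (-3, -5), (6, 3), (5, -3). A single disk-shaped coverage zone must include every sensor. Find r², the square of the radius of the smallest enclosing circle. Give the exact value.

By Welzl's lemma the MEC is supported by two points (diametrically opposite) or three points (on a circumcircle).
The farthest pair is (-3, -5)–(6, 3) with squared distance 145. The circle on this segment as diameter has centre (1.5, -1) and r² = 145/4 = 36.25.
Check (-2, 3): distance² to centre = 28.25 ≤ 36.25, so it lies inside.
All remaining points lie in this disk, and no smaller disk contains both endpoints, so this is the minimum enclosing circle.

36.25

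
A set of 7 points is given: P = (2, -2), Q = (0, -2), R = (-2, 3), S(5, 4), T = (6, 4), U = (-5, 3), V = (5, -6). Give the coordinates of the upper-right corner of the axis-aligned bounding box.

(6, 4)

x-range [-5, 6], y-range [-6, 4].
The upper-right corner is (6, 4).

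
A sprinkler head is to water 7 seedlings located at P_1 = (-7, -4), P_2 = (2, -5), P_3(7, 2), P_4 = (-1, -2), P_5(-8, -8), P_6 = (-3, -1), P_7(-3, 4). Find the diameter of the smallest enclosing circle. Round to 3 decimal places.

The farthest pair is P_3–P_5 with squared distance 325. The circle on this segment as diameter has centre (-0.5, -3) and r² = 325/4 = 81.25.
Check P_1: distance² to centre = 43.25 ≤ 81.25, so it lies inside.
All remaining points lie in this disk, and no smaller disk contains both endpoints, so this is the minimum enclosing circle.
Diameter = 2r = 2√(81.25) ≈ 18.028.

18.028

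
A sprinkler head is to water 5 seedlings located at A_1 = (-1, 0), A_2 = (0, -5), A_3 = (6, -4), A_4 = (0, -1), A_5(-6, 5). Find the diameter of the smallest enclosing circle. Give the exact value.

15

A smallest enclosing disk is always determined by at most three of the input points on its boundary.
The farthest pair is A_3–A_5 with squared distance 225. The circle on this segment as diameter has centre (0, 0.5) and r² = 225/4 = 56.25.
Check A_1: distance² to centre = 1.25 ≤ 56.25, so it lies inside.
All remaining points lie in this disk, and no smaller disk contains both endpoints, so this is the minimum enclosing circle.
Diameter = 2r = 2√(56.25) = 15.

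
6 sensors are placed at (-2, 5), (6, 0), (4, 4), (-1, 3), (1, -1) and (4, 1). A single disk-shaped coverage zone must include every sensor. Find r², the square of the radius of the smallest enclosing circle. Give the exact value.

22.25

The farthest pair is (-2, 5)–(6, 0) with squared distance 89. The circle on this segment as diameter has centre (2, 2.5) and r² = 89/4 = 22.25.
Check (4, 4): distance² to centre = 6.25 ≤ 22.25, so it lies inside.
All remaining points lie in this disk, and no smaller disk contains both endpoints, so this is the minimum enclosing circle.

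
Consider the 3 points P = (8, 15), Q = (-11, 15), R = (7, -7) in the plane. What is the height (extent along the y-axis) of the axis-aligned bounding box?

max y = 15, min y = -7, so height = 22.

22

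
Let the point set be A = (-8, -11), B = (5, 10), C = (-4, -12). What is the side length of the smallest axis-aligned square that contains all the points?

22

The bounding box has width 13 and height 22.
An axis-aligned square enclosing the set must have side ≥ max(width, height).
So the minimum side is max(13, 22) = 22.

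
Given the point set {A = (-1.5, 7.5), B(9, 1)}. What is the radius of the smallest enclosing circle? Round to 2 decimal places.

The smallest circle enclosing two points has them as diameter endpoints.
Centre = midpoint = (3.75, 4.25); r² = |AB|²/4 = 152.5/4 = 38.125.
r = √(38.125) ≈ 6.17.

6.17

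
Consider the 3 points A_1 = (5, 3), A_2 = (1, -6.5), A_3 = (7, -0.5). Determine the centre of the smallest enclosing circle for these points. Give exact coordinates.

Side lengths²: A_1A_2² = 106.25, A_1A_3² = 16.25, A_2A_3² = 72.
Since A_1A_2² = 106.25 ≥ 72 + 16.25 = 88.25, the angle opposite A_1A_2 is not acute, so the smallest enclosing circle has A_1A_2 as diameter.
Centre = midpoint of A_1A_2 = (3, -1.75), r² = 106.25/4 = 26.5625.
Centre = (3, -1.75).

(3, -1.75)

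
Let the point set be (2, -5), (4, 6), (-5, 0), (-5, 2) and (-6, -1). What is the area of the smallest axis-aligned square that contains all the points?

121

The bounding box has width 10 and height 11.
An axis-aligned square enclosing the set must have side ≥ max(width, height).
So the minimum side is max(10, 11) = 11.
Area = 11² = 121.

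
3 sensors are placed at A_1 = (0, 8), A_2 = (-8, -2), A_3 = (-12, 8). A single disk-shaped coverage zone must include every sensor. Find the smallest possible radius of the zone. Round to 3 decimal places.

Side lengths²: A_1A_2² = 164, A_1A_3² = 144, A_2A_3² = 116.
Since A_1A_2² = 164 < 144 + 116 = 260, the triangle is acute, so the smallest enclosing circle is the circumcircle.
Circumcentre = (-6, 4.6), r² = 47.56.
r = √(47.56) ≈ 6.896.

6.896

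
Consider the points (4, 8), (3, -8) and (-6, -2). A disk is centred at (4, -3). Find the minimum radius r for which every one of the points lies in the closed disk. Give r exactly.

The required radius is the distance from (4, -3) to the farthest point.
Squared distances: 121, 26, 101.
Maximum is 121, attained at (4, 8).
r = √121 = 11.

11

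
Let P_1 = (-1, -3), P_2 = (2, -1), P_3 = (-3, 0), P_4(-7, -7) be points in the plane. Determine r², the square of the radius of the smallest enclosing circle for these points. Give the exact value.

The minimum enclosing circle of a finite set is fixed by two of the points (as a diameter) or three (as a circumcircle).
The farthest pair is P_2–P_4 with squared distance 117. The circle on this segment as diameter has centre (-2.5, -4) and r² = 117/4 = 29.25.
Check P_1: distance² to centre = 3.25 ≤ 29.25, so it lies inside.
All remaining points lie in this disk, and no smaller disk contains both endpoints, so this is the minimum enclosing circle.

29.25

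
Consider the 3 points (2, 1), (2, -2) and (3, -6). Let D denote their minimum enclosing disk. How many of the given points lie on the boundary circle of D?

2

Call the three points A, B, C in the order given.
Side lengths²: AB² = 9, AC² = 50, BC² = 17.
Since AC² = 50 ≥ 17 + 9 = 26, the angle opposite AC is not acute, so the smallest enclosing circle has AC as diameter.
Centre = midpoint of AC = (2.5, -2.5), r² = 50/4 = 12.5.
The points at distance exactly r from the centre are (2, 1), (3, -6) — 2 points.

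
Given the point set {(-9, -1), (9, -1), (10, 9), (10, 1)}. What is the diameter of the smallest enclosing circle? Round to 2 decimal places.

The minimum enclosing circle of a finite set is fixed by two of the points (as a diameter) or three (as a circumcircle).
The farthest pair is (-9, -1)–(10, 9) with squared distance 461. The circle on this segment as diameter has centre (0.5, 4) and r² = 461/4 = 115.25.
Check (9, -1): distance² to centre = 97.25 ≤ 115.25, so it lies inside.
All remaining points lie in this disk, and no smaller disk contains both endpoints, so this is the minimum enclosing circle.
Diameter = 2r = 2√(115.25) ≈ 21.47.

21.47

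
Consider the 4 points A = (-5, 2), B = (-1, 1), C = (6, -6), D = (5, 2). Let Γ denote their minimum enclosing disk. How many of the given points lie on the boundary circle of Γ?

The minimum enclosing circle of a finite set is fixed by two of the points (as a diameter) or three (as a circumcircle).
The farthest pair is A–C with squared distance 185. The circle on this segment as diameter has centre (0.5, -2) and r² = 185/4 = 46.25.
Check B: distance² to centre = 11.25 ≤ 46.25, so it lies inside.
All remaining points lie in this disk, and no smaller disk contains both endpoints, so this is the minimum enclosing circle.
The points at distance exactly r from the centre are A, C — 2 points.

2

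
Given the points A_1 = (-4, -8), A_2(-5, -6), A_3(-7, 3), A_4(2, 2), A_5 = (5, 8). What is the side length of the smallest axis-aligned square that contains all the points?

16

The bounding box has width 12 and height 16.
An axis-aligned square enclosing the set must have side ≥ max(width, height).
So the minimum side is max(12, 16) = 16.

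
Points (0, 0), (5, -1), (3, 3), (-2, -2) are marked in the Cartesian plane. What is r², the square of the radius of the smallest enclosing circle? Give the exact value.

125/9

The minimum enclosing circle of a finite set is fixed by two of the points (as a diameter) or three (as a circumcircle).
The minimum enclosing circle is determined by three boundary points: (5, -1), (3, 3), (-2, -2).
Their circumcentre is (4/3, -1/3) with r² = 125/9.
The farthest remaining point (0, 0) is at distance² 17/9 ≤ 125/9.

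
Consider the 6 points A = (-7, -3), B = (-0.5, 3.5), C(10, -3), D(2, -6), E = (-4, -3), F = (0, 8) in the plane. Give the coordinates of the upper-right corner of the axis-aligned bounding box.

(10, 8)

x-range [-7, 10], y-range [-6, 8].
The upper-right corner is (10, 8).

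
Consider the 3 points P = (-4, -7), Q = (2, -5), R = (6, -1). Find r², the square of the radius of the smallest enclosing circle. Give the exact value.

Side lengths²: PQ² = 40, PR² = 136, QR² = 32.
Since PR² = 136 ≥ 40 + 32 = 72, the angle opposite PR is not acute, so the smallest enclosing circle has PR as diameter.
Centre = midpoint of PR = (1, -4), r² = 136/4 = 34.

34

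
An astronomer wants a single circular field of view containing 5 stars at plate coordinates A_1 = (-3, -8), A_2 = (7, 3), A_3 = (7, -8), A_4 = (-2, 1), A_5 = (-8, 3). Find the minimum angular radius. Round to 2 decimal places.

9.30

The farthest pair is A_3–A_5 with squared distance 346. The circle on this segment as diameter has centre (-0.5, -2.5) and r² = 346/4 = 86.5.
Check A_1: distance² to centre = 36.5 ≤ 86.5, so it lies inside.
All remaining points lie in this disk, and no smaller disk contains both endpoints, so this is the minimum enclosing circle.
r = √(86.5) ≈ 9.30.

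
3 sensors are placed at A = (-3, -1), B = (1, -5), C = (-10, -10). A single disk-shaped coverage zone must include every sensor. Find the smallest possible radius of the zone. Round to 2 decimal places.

Side lengths²: AB² = 32, AC² = 130, BC² = 146.
Since BC² = 146 < 130 + 32 = 162, the triangle is acute, so the smallest enclosing circle is the circumcircle.
Circumcentre = (-4.8125, -6.8125), r² = 37.0703125.
r = √(37.0703125) ≈ 6.09.

6.09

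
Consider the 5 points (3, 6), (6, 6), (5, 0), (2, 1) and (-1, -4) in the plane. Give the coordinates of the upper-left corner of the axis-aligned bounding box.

x-range [-1, 6], y-range [-4, 6].
The upper-left corner is (-1, 6).

(-1, 6)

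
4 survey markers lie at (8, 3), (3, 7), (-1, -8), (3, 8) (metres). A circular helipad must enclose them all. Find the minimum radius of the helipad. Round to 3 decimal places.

8.246

The minimum enclosing circle of a finite set is fixed by two of the points (as a diameter) or three (as a circumcircle).
The farthest pair is (-1, -8)–(3, 8) with squared distance 272. The circle on this segment as diameter has centre (1, 0) and r² = 272/4 = 68.
Check (8, 3): distance² to centre = 58 ≤ 68, so it lies inside.
All remaining points lie in this disk, and no smaller disk contains both endpoints, so this is the minimum enclosing circle.
r = √68 ≈ 8.246.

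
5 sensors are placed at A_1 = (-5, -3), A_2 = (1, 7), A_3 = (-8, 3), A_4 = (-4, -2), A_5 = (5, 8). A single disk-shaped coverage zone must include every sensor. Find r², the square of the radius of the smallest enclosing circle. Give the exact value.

107185/1922

A smallest enclosing disk is always determined by at most three of the input points on its boundary.
The minimum enclosing circle is determined by three boundary points: A_1, A_3, A_5.
Their circumcentre is (-33/62, 185/62) with r² = 107185/1922.
The farthest remaining point A_4 is at distance² 70853/1922 ≤ 107185/1922.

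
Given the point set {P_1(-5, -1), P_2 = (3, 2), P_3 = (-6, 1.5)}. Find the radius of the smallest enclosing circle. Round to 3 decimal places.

Side lengths²: P_1P_2² = 73, P_1P_3² = 7.25, P_2P_3² = 81.25.
Since P_2P_3² = 81.25 ≥ 73 + 7.25 = 80.25, the angle opposite P_2P_3 is not acute, so the smallest enclosing circle has P_2P_3 as diameter.
Centre = midpoint of P_2P_3 = (-1.5, 1.75), r² = 81.25/4 = 20.3125.
r = √(20.3125) ≈ 4.507.

4.507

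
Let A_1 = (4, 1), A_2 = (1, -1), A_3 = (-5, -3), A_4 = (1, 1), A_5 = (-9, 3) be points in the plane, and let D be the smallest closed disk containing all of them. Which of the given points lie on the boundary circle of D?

A smallest enclosing disk is always determined by at most three of the input points on its boundary.
The farthest pair is A_1–A_5 with squared distance 173. The circle on this segment as diameter has centre (-2.5, 2) and r² = 173/4 = 43.25.
Check A_2: distance² to centre = 21.25 ≤ 43.25, so it lies inside.
All remaining points lie in this disk, and no smaller disk contains both endpoints, so this is the minimum enclosing circle.
The points at distance exactly r from the centre are A_1, A_5 — 2 points.

A_1, A_5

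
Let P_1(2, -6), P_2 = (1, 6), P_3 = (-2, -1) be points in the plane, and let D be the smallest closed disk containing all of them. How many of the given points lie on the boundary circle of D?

Side lengths²: P_1P_2² = 145, P_1P_3² = 41, P_2P_3² = 58.
Since P_1P_2² = 145 ≥ 58 + 41 = 99, the angle opposite P_1P_2 is not acute, so the smallest enclosing circle has P_1P_2 as diameter.
Centre = midpoint of P_1P_2 = (1.5, 0), r² = 145/4 = 36.25.
The points at distance exactly r from the centre are P_1, P_2 — 2 points.

2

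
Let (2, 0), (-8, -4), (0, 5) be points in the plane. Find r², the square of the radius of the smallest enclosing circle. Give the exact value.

Call the three points A, B, C in the order given.
Side lengths²: AB² = 116, AC² = 29, BC² = 145.
Since BC² = 145 ≥ 116 + 29 = 145, the angle opposite BC is not acute, so the smallest enclosing circle has BC as diameter.
Centre = midpoint of BC = (-4, 0.5), r² = 145/4 = 36.25.

36.25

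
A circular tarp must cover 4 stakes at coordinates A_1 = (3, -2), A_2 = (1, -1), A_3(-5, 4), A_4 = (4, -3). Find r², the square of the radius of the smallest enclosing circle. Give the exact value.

32.5

A smallest enclosing disk is always determined by at most three of the input points on its boundary.
The farthest pair is A_3–A_4 with squared distance 130. The circle on this segment as diameter has centre (-0.5, 0.5) and r² = 130/4 = 32.5.
Check A_1: distance² to centre = 18.5 ≤ 32.5, so it lies inside.
All remaining points lie in this disk, and no smaller disk contains both endpoints, so this is the minimum enclosing circle.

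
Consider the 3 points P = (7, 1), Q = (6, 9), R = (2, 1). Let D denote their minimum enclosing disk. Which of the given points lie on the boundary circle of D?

P, Q, R

Side lengths²: PQ² = 65, PR² = 25, QR² = 80.
Since QR² = 80 < 65 + 25 = 90, the triangle is acute, so the smallest enclosing circle is the circumcircle.
Circumcentre = (4.5, 4.75), r² = 20.3125.
The points at distance exactly r from the centre are P, Q, R — 3 points.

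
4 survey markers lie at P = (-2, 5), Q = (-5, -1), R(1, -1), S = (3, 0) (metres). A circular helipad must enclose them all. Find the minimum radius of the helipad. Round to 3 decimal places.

4.249

A smallest enclosing disk is always determined by at most three of the input points on its boundary.
The minimum enclosing circle is determined by three boundary points: P, Q, S.
Their circumcentre is (-7/6, 5/6) with r² = 325/18.
The farthest remaining point R is at distance² 145/18 ≤ 325/18.
r = √(325/18) ≈ 4.249.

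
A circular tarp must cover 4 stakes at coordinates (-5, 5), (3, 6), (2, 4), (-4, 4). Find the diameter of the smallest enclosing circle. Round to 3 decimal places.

The minimum enclosing circle of a finite set is fixed by two of the points (as a diameter) or three (as a circumcircle).
The farthest pair is (-5, 5)–(3, 6) with squared distance 65. The circle on this segment as diameter has centre (-1, 5.5) and r² = 65/4 = 16.25.
Check (2, 4): distance² to centre = 11.25 ≤ 16.25, so it lies inside.
All remaining points lie in this disk, and no smaller disk contains both endpoints, so this is the minimum enclosing circle.
Diameter = 2r = 2√(16.25) ≈ 8.062.

8.062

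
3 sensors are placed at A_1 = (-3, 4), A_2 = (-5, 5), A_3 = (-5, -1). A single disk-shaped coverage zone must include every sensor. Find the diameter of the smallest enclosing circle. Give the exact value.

6

Side lengths²: A_1A_2² = 5, A_1A_3² = 29, A_2A_3² = 36.
Since A_2A_3² = 36 ≥ 29 + 5 = 34, the angle opposite A_2A_3 is not acute, so the smallest enclosing circle has A_2A_3 as diameter.
Centre = midpoint of A_2A_3 = (-5, 2), r² = 36/4 = 9.
Diameter = 2r = 2√9 = 6.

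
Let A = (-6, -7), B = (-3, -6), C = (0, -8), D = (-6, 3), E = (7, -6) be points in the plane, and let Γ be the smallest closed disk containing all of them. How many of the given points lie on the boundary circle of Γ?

The minimum enclosing circle of a finite set is fixed by two of the points (as a diameter) or three (as a circumcircle).
The minimum enclosing circle is determined by three boundary points: A, D, E.
Their circumcentre is (2/13, -2) with r² = 10625/169.
The farthest remaining point C is at distance² 6088/169 ≤ 10625/169.
The points at distance exactly r from the centre are A, D, E — 3 points.

3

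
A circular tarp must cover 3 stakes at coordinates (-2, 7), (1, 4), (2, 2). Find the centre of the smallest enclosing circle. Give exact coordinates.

(0, 4.5)

Call the three points A, B, C in the order given.
Side lengths²: AB² = 18, AC² = 41, BC² = 5.
Since AC² = 41 ≥ 18 + 5 = 23, the angle opposite AC is not acute, so the smallest enclosing circle has AC as diameter.
Centre = midpoint of AC = (0, 4.5), r² = 41/4 = 10.25.
Centre = (0, 4.5).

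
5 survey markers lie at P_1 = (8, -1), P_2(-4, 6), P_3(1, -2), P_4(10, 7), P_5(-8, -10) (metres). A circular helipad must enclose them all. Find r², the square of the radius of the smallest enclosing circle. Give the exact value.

By Welzl's lemma the MEC is supported by two points (diametrically opposite) or three points (on a circumcircle).
The farthest pair is P_4–P_5 with squared distance 613. The circle on this segment as diameter has centre (1, -1.5) and r² = 613/4 = 153.25.
Check P_1: distance² to centre = 49.25 ≤ 153.25, so it lies inside.
All remaining points lie in this disk, and no smaller disk contains both endpoints, so this is the minimum enclosing circle.

153.25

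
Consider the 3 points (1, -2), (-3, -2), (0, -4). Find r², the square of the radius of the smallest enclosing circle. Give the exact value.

Call the three points A, B, C in the order given.
Side lengths²: AB² = 16, AC² = 5, BC² = 13.
Since AB² = 16 < 13 + 5 = 18, the triangle is acute, so the smallest enclosing circle is the circumcircle.
Circumcentre = (-1, -2.25), r² = 4.0625.

4.0625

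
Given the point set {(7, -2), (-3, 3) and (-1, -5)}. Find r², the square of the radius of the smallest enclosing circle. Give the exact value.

6205/196

Call the three points A, B, C in the order given.
Side lengths²: AB² = 125, AC² = 73, BC² = 68.
Since AB² = 125 < 73 + 68 = 141, the triangle is acute, so the smallest enclosing circle is the circumcircle.
Circumcentre = (12/7, -1/14), r² = 6205/196.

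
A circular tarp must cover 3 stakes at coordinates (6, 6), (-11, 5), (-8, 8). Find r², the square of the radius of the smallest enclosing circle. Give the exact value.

72.5

Call the three points A, B, C in the order given.
Side lengths²: AB² = 290, AC² = 200, BC² = 18.
Since AB² = 290 ≥ 200 + 18 = 218, the angle opposite AB is not acute, so the smallest enclosing circle has AB as diameter.
Centre = midpoint of AB = (-2.5, 5.5), r² = 290/4 = 72.5.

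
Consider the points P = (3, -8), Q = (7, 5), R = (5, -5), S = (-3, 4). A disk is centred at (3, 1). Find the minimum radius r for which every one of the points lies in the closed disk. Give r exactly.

9

The required radius is the distance from (3, 1) to the farthest point.
Squared distances: 81, 32, 40, 45.
Maximum is 81, attained at P.
r = √81 = 9.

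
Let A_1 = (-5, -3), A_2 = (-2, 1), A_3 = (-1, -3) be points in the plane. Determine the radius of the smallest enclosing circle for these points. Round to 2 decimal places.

Side lengths²: A_1A_2² = 25, A_1A_3² = 16, A_2A_3² = 17.
Since A_1A_2² = 25 < 17 + 16 = 33, the triangle is acute, so the smallest enclosing circle is the circumcircle.
Circumcentre = (-3, -1.375), r² = 6.640625.
r = √(6.640625) ≈ 2.58.

2.58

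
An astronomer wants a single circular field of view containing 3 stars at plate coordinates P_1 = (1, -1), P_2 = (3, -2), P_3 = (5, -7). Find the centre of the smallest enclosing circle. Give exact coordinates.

Side lengths²: P_1P_2² = 5, P_1P_3² = 52, P_2P_3² = 29.
Since P_1P_3² = 52 ≥ 29 + 5 = 34, the angle opposite P_1P_3 is not acute, so the smallest enclosing circle has P_1P_3 as diameter.
Centre = midpoint of P_1P_3 = (3, -4), r² = 52/4 = 13.
Centre = (3, -4).

(3, -4)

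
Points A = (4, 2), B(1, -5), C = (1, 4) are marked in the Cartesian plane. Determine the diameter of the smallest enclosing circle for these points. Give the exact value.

Side lengths²: AB² = 58, AC² = 13, BC² = 81.
Since BC² = 81 ≥ 58 + 13 = 71, the angle opposite BC is not acute, so the smallest enclosing circle has BC as diameter.
Centre = midpoint of BC = (1, -0.5), r² = 81/4 = 20.25.
Diameter = 2r = 2√(20.25) = 9.

9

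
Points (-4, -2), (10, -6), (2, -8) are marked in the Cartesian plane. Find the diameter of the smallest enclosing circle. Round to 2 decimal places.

14.56

Call the three points A, B, C in the order given.
Side lengths²: AB² = 212, AC² = 72, BC² = 68.
Since AB² = 212 ≥ 72 + 68 = 140, the angle opposite AB is not acute, so the smallest enclosing circle has AB as diameter.
Centre = midpoint of AB = (3, -4), r² = 212/4 = 53.
Diameter = 2r = 2√53 ≈ 14.56.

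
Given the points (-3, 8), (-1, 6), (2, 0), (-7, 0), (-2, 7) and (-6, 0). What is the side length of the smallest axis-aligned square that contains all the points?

The bounding box has width 9 and height 8.
An axis-aligned square enclosing the set must have side ≥ max(width, height).
So the minimum side is max(9, 8) = 9.

9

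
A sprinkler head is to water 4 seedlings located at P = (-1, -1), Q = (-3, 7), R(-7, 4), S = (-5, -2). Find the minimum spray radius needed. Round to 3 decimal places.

A smallest enclosing disk is always determined by at most three of the input points on its boundary.
The farthest pair is Q–S with squared distance 85. The circle on this segment as diameter has centre (-4, 2.5) and r² = 85/4 = 21.25.
Check P: distance² to centre = 21.25 ≤ 21.25, so it lies inside.
All remaining points lie in this disk, and no smaller disk contains both endpoints, so this is the minimum enclosing circle.
r = √(21.25) ≈ 4.610.

4.610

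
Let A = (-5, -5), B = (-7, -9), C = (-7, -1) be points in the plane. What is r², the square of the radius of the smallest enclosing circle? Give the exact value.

Side lengths²: AB² = 20, AC² = 20, BC² = 64.
Since BC² = 64 ≥ 20 + 20 = 40, the angle opposite BC is not acute, so the smallest enclosing circle has BC as diameter.
Centre = midpoint of BC = (-7, -5), r² = 64/4 = 16.

16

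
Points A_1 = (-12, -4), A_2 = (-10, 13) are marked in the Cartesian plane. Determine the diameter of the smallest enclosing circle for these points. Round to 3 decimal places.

17.117

The smallest circle enclosing two points has them as diameter endpoints.
Centre = midpoint = (-11, 4.5); r² = |A_1A_2|²/4 = 293/4 = 73.25.
Diameter = 2r = 2√(73.25) ≈ 17.117.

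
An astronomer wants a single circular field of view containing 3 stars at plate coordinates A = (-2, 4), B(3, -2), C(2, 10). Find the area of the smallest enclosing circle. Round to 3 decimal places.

113.883

Side lengths²: AB² = 61, AC² = 52, BC² = 145.
Since BC² = 145 ≥ 61 + 52 = 113, the angle opposite BC is not acute, so the smallest enclosing circle has BC as diameter.
Centre = midpoint of BC = (2.5, 4), r² = 145/4 = 36.25.
Area = π·r² = π·36.25 ≈ 113.883.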